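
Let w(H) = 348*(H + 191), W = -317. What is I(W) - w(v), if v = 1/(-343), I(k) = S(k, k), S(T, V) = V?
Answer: -22906907/343 ≈ -66784.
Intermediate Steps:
I(k) = k
v = -1/343 ≈ -0.0029155
w(H) = 66468 + 348*H (w(H) = 348*(191 + H) = 66468 + 348*H)
I(W) - w(v) = -317 - (66468 + 348*(-1/343)) = -317 - (66468 - 348/343) = -317 - 1*22798176/343 = -317 - 22798176/343 = -22906907/343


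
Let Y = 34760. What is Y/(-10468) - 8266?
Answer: -21640812/2617 ≈ -8269.3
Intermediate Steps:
Y/(-10468) - 8266 = 34760/(-10468) - 8266 = 34760*(-1/10468) - 8266 = -8690/2617 - 8266 = -21640812/2617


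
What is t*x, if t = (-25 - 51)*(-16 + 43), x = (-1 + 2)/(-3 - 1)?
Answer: 513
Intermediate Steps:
x = -¼ (x = 1/(-4) = 1*(-¼) = -¼ ≈ -0.25000)
t = -2052 (t = -76*27 = -2052)
t*x = -2052*(-¼) = 513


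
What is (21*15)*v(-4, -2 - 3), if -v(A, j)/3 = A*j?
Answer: -18900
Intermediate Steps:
v(A, j) = -3*A*j
(21*15)*v(-4, -2 - 3) = (21*15)*(-3*(-4)*(-2 - 3)) = 315*(-3*(-4)*(-5)) = 315*(-60) = -18900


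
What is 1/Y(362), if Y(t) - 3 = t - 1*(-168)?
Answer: 1/533 ≈ 0.0018762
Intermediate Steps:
Y(t) = 171 + t (Y(t) = 3 + (t - 1*(-168)) = 3 + (t + 168) = 3 + (168 + t) = 171 + t)
1/Y(362) = 1/(171 + 362) = 1/533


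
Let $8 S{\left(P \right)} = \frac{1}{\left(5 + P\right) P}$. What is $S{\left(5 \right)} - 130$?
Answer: $- \frac{51999}{400} \approx -130.0$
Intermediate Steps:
$S{\left(P \right)} = \frac{1}{8 P \left(5 + P\right)}$ ($S{\left(P \right)} = \frac{1}{8 \left(5 + P\right) P} = \frac{1}{8 P \left(5 + P\right)}$)
$S{\left(5 \right)} - 130 = \frac{1}{8 \cdot 5 \left(5 + 5\right)} - 130 = \frac{1}{8} \cdot \frac{1}{5} \cdot \frac{1}{10} - 130 = \frac{1}{400} - 130 = - \frac{51999}{400}$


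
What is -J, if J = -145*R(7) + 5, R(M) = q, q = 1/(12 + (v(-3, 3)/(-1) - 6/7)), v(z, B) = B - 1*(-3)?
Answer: 835/36 ≈ 23.194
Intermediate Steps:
v(z, B) = 3 + B (v(z, B) = B + 3 = 3 + B)
q = 7/36 (q = 1/(12 + ((3 + 3)/(-1) - 6/7)) = 1/(12 + (6*(-1) - 6*⅐)) = 1/(12 + (-6 - 6/7)) = 1/(12 - 48/7) = 1/(36/7) = 7/36 ≈ 0.19444)
R(M) = 7/36
J = -835/36 (J = -145*7/36 + 5 = -1015/36 + 5 = -835/36 ≈ -23.194)
-J = -1*(-835/36) = 835/36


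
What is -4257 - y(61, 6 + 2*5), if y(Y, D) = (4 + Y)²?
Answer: -8482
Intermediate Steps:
-4257 - y(61, 6 + 2*5) = -4257 - (4 + 61)² = -4257 - 1*65² = -4257 - 1*4225 = -4257 - 4225 = -8482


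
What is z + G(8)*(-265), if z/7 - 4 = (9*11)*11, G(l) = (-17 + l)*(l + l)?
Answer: 45811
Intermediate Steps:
G(l) = 2*l*(-17 + l) (G(l) = (-17 + l)*(2*l) = 2*l*(-17 + l))
z = 7651 (z = 28 + 7*((9*11)*11) = 28 + 7*(99*11) = 28 + 7*1089 = 28 + 7623 = 7651)
z + G(8)*(-265) = 7651 + (2*8*(-17 + 8))*(-265) = 7651 + (2*8*(-9))*(-265) = 7651 - 144*(-265) = 7651 + 38160 = 45811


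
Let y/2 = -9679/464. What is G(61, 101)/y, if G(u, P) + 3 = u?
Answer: -13456/9679 ≈ -1.3902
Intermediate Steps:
G(u, P) = -3 + u
y = -9679/232 (y = 2*(-9679/464) = -9679/232 ≈ -41.720)
G(61, 101)/y = (-3 + 61)/(-9679/232) = 58*(-232/9679) = -13456/9679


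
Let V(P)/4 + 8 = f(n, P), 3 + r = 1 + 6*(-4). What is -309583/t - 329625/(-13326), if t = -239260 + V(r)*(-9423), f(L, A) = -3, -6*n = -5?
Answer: 8945816657/389456792 ≈ 22.970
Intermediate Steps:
n = 5/6 (n = -1/6*(-5) = 5/6 ≈ 0.83333)
r = -26 (r = -3 + (1 + 6*(-4)) = -3 + (1 - 24) = -3 - 23 = -26)
V(P) = -44 (V(P) = -32 + 4*(-3) = -32 - 12 = -44)
t = 175352 (t = -239260 - 44*(-9423) = -239260 + 414612 = 175352)
-309583/t - 329625/(-13326) = -309583/175352 - 329625/(-13326) = -309583*1/175352 - 329625*(-1/13326) = -309583/175352 + 109875/4442 = 8945816657/389456792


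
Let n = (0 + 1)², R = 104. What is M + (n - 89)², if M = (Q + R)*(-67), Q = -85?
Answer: 6471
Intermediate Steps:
n = 1 (n = 1² = 1)
M = -1273 (M = (-85 + 104)*(-67) = 19*(-67) = -1273)
M + (n - 89)² = -1273 + (1 - 89)² = -1273 + (-88)² = -1273 + 7744 = 6471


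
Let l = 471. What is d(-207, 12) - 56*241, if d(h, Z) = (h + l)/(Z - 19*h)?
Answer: -17747152/1315 ≈ -13496.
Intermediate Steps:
d(h, Z) = (471 + h)/(Z - 19*h) (d(h, Z) = (h + 471)/(Z - 19*h) = (471 + h)/(Z - 19*h))
d(-207, 12) - 56*241 = (471 - 207)/(12 - 19*(-207)) - 56*241 = 264/(12 + 3933) - 1*13496 = 264/3945 - 13496 = (1/3945)*264 - 13496 = 88/1315 - 13496 = -17747152/1315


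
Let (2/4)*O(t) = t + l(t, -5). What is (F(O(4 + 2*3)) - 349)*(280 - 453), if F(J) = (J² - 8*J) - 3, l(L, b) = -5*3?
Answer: 29756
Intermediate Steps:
l(L, b) = -15
O(t) = -30 + 2*t (O(t) = 2*(t - 15) = 2*(-15 + t) = -30 + 2*t)
F(J) = -3 + J² - 8*J
(F(O(4 + 2*3)) - 349)*(280 - 453) = ((-3 + (-30 + 2*(4 + 2*3))² - 8*(-30 + 2*(4 + 2*3))) - 349)*(280 - 453) = ((-3 + (-30 + 2*(4 + 6))² - 8*(-30 + 2*(4 + 6))) - 349)*(-173) = ((-3 + (-30 + 2*10)² - 8*(-30 + 2*10)) - 349)*(-173) = ((-3 + (-30 + 20)² - 8*(-30 + 20)) - 349)*(-173) = ((-3 + (-10)² - 8*(-10)) - 349)*(-173) = ((-3 + 100 + 80) - 349)*(-173) = (177 - 349)*(-173) = -172*(-173) = 29756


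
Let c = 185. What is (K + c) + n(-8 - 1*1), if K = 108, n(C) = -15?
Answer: 278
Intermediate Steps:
(K + c) + n(-8 - 1*1) = (108 + 185) - 15 = 293 - 15 = 278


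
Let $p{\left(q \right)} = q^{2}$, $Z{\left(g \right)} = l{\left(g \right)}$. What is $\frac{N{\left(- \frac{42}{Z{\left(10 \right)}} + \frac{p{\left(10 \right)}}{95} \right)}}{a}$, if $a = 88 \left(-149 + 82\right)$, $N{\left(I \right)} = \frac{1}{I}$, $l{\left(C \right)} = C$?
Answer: $\frac{95}{1762904} \approx 5.3888 \cdot 10^{-5}$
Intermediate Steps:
$Z{\left(g \right)} = g$
$a = -5896$ ($a = 88 \left(-67\right) = -5896$)
$\frac{N{\left(- \frac{42}{Z{\left(10 \right)}} + \frac{p{\left(10 \right)}}{95} \right)}}{a} = \frac{1}{\left(- \frac{42}{10} + \frac{10^{2}}{95}\right) \left(-5896\right)} = \frac{1}{\left(-42\right) \frac{1}{10} + 100 \cdot \frac{1}{95}} \left(- \frac{1}{5896}\right) = \frac{1}{- \frac{21}{5} + \frac{20}{19}} \left(- \frac{1}{5896}\right) = \frac{1}{- \frac{299}{95}} \left(- \frac{1}{5896}\right) = \left(- \frac{95}{299}\right) \left(- \frac{1}{5896}\right) = \frac{95}{1762904}$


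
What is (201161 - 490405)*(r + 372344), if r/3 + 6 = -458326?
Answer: 290011075088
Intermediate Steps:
r = -1374996 (r = -18 + 3*(-458326) = -18 - 1374978 = -1374996)
(201161 - 490405)*(r + 372344) = (201161 - 490405)*(-1374996 + 372344) = -289244*(-1002652) = 290011075088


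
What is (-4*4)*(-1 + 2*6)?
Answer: -176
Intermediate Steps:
(-4*4)*(-1 + 2*6) = -16*(-1 + 12) = -16*11 = -176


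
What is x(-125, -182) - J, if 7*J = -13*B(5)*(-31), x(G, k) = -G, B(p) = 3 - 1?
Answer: 69/7 ≈ 9.8571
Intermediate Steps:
B(p) = 2
J = 806/7 (J = (-13*2*(-31))/7 = (-26*(-31))/7 = (⅐)*806 = 806/7 ≈ 115.14)
x(-125, -182) - J = -1*(-125) - 1*806/7 = 125 - 806/7 = 69/7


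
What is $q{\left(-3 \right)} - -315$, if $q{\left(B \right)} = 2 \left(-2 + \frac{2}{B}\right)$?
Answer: $\frac{929}{3} \approx 309.67$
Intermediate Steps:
$q{\left(B \right)} = -4 + \frac{4}{B}$
$q{\left(-3 \right)} - -315 = \left(-4 + \frac{4}{-3}\right) - -315 = \left(-4 + 4 \left(- \frac{1}{3}\right)\right) + 315 = \left(-4 - \frac{4}{3}\right) + 315 = - \frac{16}{3} + 315 = \frac{929}{3}$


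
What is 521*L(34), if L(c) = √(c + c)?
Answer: 1042*√17 ≈ 4296.3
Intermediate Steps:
L(c) = √2*√c (L(c) = √(2*c) = √2*√c)
521*L(34) = 521*(√2*√34) = 521*(2*√17) = 1042*√17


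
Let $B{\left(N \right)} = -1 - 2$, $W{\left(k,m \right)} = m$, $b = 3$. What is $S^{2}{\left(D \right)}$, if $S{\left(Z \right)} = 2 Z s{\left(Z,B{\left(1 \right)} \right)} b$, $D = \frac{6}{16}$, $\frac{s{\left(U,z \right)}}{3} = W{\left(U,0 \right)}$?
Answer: $0$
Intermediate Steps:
$B{\left(N \right)} = -3$
$s{\left(U,z \right)} = 0$ ($s{\left(U,z \right)} = 3 \cdot 0 = 0$)
$D = \frac{3}{8}$ ($D = 6 \cdot \frac{1}{16} = \frac{3}{8} \approx 0.375$)
$S{\left(Z \right)} = 0$ ($S{\left(Z \right)} = 2 Z 0 \cdot 3 = 2 Z 0 = 0$)
$S^{2}{\left(D \right)} = 0^{2} = 0$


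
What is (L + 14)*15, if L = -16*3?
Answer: -510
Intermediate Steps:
L = -48
(L + 14)*15 = (-48 + 14)*15 = -34*15 = -510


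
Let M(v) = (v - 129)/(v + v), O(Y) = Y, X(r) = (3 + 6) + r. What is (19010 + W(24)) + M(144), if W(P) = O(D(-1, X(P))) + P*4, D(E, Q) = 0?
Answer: 1834181/96 ≈ 19106.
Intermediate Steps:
X(r) = 9 + r
W(P) = 4*P (W(P) = 0 + P*4 = 0 + 4*P = 4*P)
M(v) = (-129 + v)/(2*v) (M(v) = (-129 + v)/((2*v)) = (-129 + v)*(1/(2*v)) = (-129 + v)/(2*v))
(19010 + W(24)) + M(144) = (19010 + 4*24) + (½)*(-129 + 144)/144 = (19010 + 96) + (½)*(1/144)*15 = 19106 + 5/96 = 1834181/96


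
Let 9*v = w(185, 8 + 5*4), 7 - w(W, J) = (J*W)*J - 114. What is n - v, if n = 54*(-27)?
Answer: 131797/9 ≈ 14644.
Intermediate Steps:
w(W, J) = 121 - W*J**2 (w(W, J) = 7 - ((J*W)*J - 114) = 7 - (W*J**2 - 114) = 7 - (-114 + W*J**2) = 7 + (114 - W*J**2) = 121 - W*J**2)
n = -1458
v = -144919/9 (v = (121 - 1*185*(8 + 5*4)**2)/9 = (121 - 1*185*(8 + 20)**2)/9 = (121 - 1*185*28**2)/9 = (121 - 1*185*784)/9 = (121 - 145040)/9 = (1/9)*(-144919) = -144919/9 ≈ -16102.)
n - v = -1458 - 1*(-144919/9) = -1458 + 144919/9 = 131797/9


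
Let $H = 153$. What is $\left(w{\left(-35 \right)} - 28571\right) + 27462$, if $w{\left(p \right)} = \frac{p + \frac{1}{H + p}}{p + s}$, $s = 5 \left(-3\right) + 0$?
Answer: $- \frac{6538971}{5900} \approx -1108.3$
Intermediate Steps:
$s = -15$ ($s = -15 + 0 = -15$)
$w{\left(p \right)} = \frac{p + \frac{1}{153 + p}}{-15 + p}$ ($w{\left(p \right)} = \frac{p + \frac{1}{153 + p}}{p - 15} = \frac{p + \frac{1}{153 + p}}{-15 + p}$)
$\left(w{\left(-35 \right)} - 28571\right) + 27462 = \left(\frac{1 + \left(-35\right)^{2} + 153 \left(-35\right)}{-2295 + \left(-35\right)^{2} + 138 \left(-35\right)} - 28571\right) + 27462 = \left(\frac{1 + 1225 - 5355}{-2295 + 1225 - 4830} - 28571\right) + 27462 = \left(\frac{1}{-5900} \left(-4129\right) - 28571\right) + 27462 = \left(\left(- \frac{1}{5900}\right) \left(-4129\right) - 28571\right) + 27462 = \left(\frac{4129}{5900} - 28571\right) + 27462 = - \frac{168564771}{5900} + 27462 = - \frac{6538971}{5900}$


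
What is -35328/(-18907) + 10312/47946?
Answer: 944402636/453257511 ≈ 2.0836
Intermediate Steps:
-35328/(-18907) + 10312/47946 = -35328*(-1/18907) + 10312*(1/47946) = 35328/18907 + 5156/23973 = 944402636/453257511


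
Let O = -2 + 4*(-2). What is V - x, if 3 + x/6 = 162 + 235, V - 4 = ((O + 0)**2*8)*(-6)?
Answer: -7160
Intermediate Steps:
O = -10 (O = -2 - 8 = -10)
V = -4796 (V = 4 + ((-10 + 0)**2*8)*(-6) = 4 + ((-10)**2*8)*(-6) = 4 + (100*8)*(-6) = 4 + 800*(-6) = 4 - 4800 = -4796)
x = 2364 (x = -18 + 6*(162 + 235) = -18 + 6*397 = -18 + 2382 = 2364)
V - x = -4796 - 1*2364 = -4796 - 2364 = -7160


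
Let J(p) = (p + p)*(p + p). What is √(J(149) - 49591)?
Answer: 3*√4357 ≈ 198.02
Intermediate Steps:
J(p) = 4*p² (J(p) = (2*p)*(2*p) = 4*p²)
√(J(149) - 49591) = √(4*149² - 49591) = √(4*22201 - 49591) = √(88804 - 49591) = √39213 = 3*√4357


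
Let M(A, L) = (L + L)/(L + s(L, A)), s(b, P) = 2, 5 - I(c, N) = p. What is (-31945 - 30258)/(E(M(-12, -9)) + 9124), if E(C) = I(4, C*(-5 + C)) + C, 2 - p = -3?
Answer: -25613/3758 ≈ -6.8156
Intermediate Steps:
p = 5 (p = 2 - 1*(-3) = 2 + 3 = 5)
I(c, N) = 0 (I(c, N) = 5 - 1*5 = 5 - 5 = 0)
M(A, L) = 2*L/(2 + L) (M(A, L) = (L + L)/(L + 2) = (2*L)/(2 + L) = 2*L/(2 + L))
E(C) = C (E(C) = 0 + C = C)
(-31945 - 30258)/(E(M(-12, -9)) + 9124) = (-31945 - 30258)/(2*(-9)/(2 - 9) + 9124) = -62203/(2*(-9)/(-7) + 9124) = -62203/(2*(-9)*(-⅐) + 9124) = -62203/(18/7 + 9124) = -62203/63886/7 = -62203*7/63886 = -25613/3758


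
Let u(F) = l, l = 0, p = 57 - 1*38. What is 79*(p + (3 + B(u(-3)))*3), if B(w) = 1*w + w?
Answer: 2212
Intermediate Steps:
p = 19 (p = 57 - 38 = 19)
u(F) = 0
B(w) = 2*w (B(w) = w + w = 2*w)
79*(p + (3 + B(u(-3)))*3) = 79*(19 + (3 + 2*0)*3) = 79*(19 + (3 + 0)*3) = 79*(19 + 3*3) = 79*(19 + 9) = 79*28 = 2212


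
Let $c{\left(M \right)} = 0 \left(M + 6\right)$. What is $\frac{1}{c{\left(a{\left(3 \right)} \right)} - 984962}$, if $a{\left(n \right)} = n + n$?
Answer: $- \frac{1}{984962} \approx -1.0153 \cdot 10^{-6}$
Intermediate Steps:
$a{\left(n \right)} = 2 n$
$c{\left(M \right)} = 0$ ($c{\left(M \right)} = 0 \left(6 + M\right) = 0$)
$\frac{1}{c{\left(a{\left(3 \right)} \right)} - 984962} = \frac{1}{0 - 984962} = \frac{1}{-984962} = - \frac{1}{984962}$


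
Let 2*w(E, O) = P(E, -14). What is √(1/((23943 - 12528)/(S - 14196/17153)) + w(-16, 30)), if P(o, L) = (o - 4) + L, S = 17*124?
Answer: I*√644672719093825065/195801495 ≈ 4.1007*I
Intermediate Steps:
S = 2108
P(o, L) = -4 + L + o (P(o, L) = (-4 + o) + L = -4 + L + o)
w(E, O) = -9 + E/2 (w(E, O) = (-4 - 14 + E)/2 = (-18 + E)/2 = -9 + E/2)
√(1/((23943 - 12528)/(S - 14196/17153)) + w(-16, 30)) = √(1/((23943 - 12528)/(2108 - 14196/17153)) + (-9 + (½)*(-16))) = √(1/(11415/(2108 - 14196*1/17153)) + (-9 - 8)) = √(1/(11415/(2108 - 14196/17153)) - 17) = √(1/(11415/(36144328/17153)) - 17) = √(1/(11415*(17153/36144328)) - 17) = √(1/(195801495/36144328) - 17) = √(36144328/195801495 - 17) = √(-3292481087/195801495) = I*√644672719093825065/195801495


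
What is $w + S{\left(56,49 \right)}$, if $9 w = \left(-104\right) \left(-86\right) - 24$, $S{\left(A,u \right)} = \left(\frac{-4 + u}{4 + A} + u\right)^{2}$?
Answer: $\frac{499129}{144} \approx 3466.2$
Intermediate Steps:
$S{\left(A,u \right)} = \left(u + \frac{-4 + u}{4 + A}\right)^{2}$ ($S{\left(A,u \right)} = \left(\frac{-4 + u}{4 + A} + u\right)^{2} = \left(u + \frac{-4 + u}{4 + A}\right)^{2}$)
$w = \frac{8920}{9}$ ($w = \frac{\left(-104\right) \left(-86\right) - 24}{9} = \frac{8944 - 24}{9} = \frac{1}{9} \cdot 8920 = \frac{8920}{9} \approx 991.11$)
$w + S{\left(56,49 \right)} = \frac{8920}{9} + \frac{\left(-4 + 5 \cdot 49 + 56 \cdot 49\right)^{2}}{\left(4 + 56\right)^{2}} = \frac{8920}{9} + \frac{\left(-4 + 245 + 2744\right)^{2}}{3600} = \frac{8920}{9} + \frac{2985^{2}}{3600} = \frac{8920}{9} + \frac{1}{3600} \cdot 8910225 = \frac{8920}{9} + \frac{39601}{16} = \frac{499129}{144}$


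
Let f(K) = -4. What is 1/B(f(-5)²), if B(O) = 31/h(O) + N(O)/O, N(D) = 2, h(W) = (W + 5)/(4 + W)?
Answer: 168/4981 ≈ 0.033728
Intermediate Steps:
h(W) = (5 + W)/(4 + W)
B(O) = 2/O + 31*(4 + O)/(5 + O) (B(O) = 31/(((5 + O)/(4 + O))) + 2/O = 31*((4 + O)/(5 + O)) + 2/O = 31*(4 + O)/(5 + O) + 2/O = 2/O + 31*(4 + O)/(5 + O))
1/B(f(-5)²) = 1/((10 + 31*((-4)²)² + 126*(-4)²)/(((-4)²)*(5 + (-4)²))) = 1/((10 + 31*16² + 126*16)/(16*(5 + 16))) = 1/((1/16)*(10 + 31*256 + 2016)/21) = 1/((1/16)*(1/21)*(10 + 7936 + 2016)) = 1/((1/16)*(1/21)*9962) = 1/(4981/168) = 168/4981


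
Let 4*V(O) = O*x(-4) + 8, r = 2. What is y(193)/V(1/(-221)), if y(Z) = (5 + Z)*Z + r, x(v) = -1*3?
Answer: 33782944/1771 ≈ 19076.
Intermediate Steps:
x(v) = -3
y(Z) = 2 + Z*(5 + Z) (y(Z) = (5 + Z)*Z + 2 = Z*(5 + Z) + 2 = 2 + Z*(5 + Z))
V(O) = 2 - 3*O/4 (V(O) = (O*(-3) + 8)/4 = (-3*O + 8)/4 = (8 - 3*O)/4 = 2 - 3*O/4)
y(193)/V(1/(-221)) = (2 + 193**2 + 5*193)/(2 - 3/4/(-221)) = (2 + 37249 + 965)/(2 - 3/4*(-1/221)) = 38216/(2 + 3/884) = 38216/(1771/884) = 38216*(884/1771) = 33782944/1771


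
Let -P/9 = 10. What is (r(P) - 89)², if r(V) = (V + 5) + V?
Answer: 69696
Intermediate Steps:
P = -90 (P = -9*10 = -90)
r(V) = 5 + 2*V (r(V) = (5 + V) + V = 5 + 2*V)
(r(P) - 89)² = ((5 + 2*(-90)) - 89)² = ((5 - 180) - 89)² = (-175 - 89)² = (-264)² = 69696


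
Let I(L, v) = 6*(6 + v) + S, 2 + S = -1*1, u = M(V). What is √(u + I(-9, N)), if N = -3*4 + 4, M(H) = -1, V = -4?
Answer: 4*I ≈ 4.0*I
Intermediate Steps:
u = -1
S = -3 (S = -2 - 1*1 = -2 - 1 = -3)
N = -8 (N = -12 + 4 = -8)
I(L, v) = 33 + 6*v (I(L, v) = 6*(6 + v) - 3 = (36 + 6*v) - 3 = 33 + 6*v)
√(u + I(-9, N)) = √(-1 + (33 + 6*(-8))) = √(-1 + (33 - 48)) = √(-1 - 15) = √(-16) = 4*I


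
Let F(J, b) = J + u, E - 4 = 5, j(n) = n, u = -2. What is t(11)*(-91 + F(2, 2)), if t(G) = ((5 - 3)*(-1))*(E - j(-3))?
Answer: 2184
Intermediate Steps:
E = 9 (E = 4 + 5 = 9)
F(J, b) = -2 + J (F(J, b) = J - 2 = -2 + J)
t(G) = -24 (t(G) = ((5 - 3)*(-1))*(9 - 1*(-3)) = (2*(-1))*(9 + 3) = -2*12 = -24)
t(11)*(-91 + F(2, 2)) = -24*(-91 + (-2 + 2)) = -24*(-91 + 0) = -24*(-91) = 2184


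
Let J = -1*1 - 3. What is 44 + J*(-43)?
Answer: 216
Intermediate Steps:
J = -4 (J = -1 - 3 = -4)
44 + J*(-43) = 44 - 4*(-43) = 44 + 172 = 216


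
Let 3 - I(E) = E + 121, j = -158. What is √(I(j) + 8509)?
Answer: √8549 ≈ 92.461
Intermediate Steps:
I(E) = -118 - E (I(E) = 3 - (E + 121) = 3 - (121 + E) = 3 + (-121 - E) = -118 - E)
√(I(j) + 8509) = √((-118 - 1*(-158)) + 8509) = √((-118 + 158) + 8509) = √(40 + 8509) = √8549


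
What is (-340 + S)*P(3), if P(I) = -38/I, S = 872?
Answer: -20216/3 ≈ -6738.7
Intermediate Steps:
(-340 + S)*P(3) = (-340 + 872)*(-38/3) = 532*(-38*⅓) = 532*(-38/3) = -20216/3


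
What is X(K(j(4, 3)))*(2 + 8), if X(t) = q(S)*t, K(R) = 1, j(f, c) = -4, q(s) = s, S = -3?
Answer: -30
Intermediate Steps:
X(t) = -3*t
X(K(j(4, 3)))*(2 + 8) = (-3*1)*(2 + 8) = -3*10 = -30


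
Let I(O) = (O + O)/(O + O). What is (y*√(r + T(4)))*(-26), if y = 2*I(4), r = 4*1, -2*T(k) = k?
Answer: -52*√2 ≈ -73.539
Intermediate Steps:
I(O) = 1 (I(O) = (2*O)/((2*O)) = (2*O)*(1/(2*O)) = 1)
T(k) = -k/2
r = 4
y = 2 (y = 2*1 = 2)
(y*√(r + T(4)))*(-26) = (2*√(4 - ½*4))*(-26) = (2*√(4 - 2))*(-26) = (2*√2)*(-26) = -52*√2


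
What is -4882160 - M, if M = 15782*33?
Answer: -5402966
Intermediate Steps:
M = 520806
-4882160 - M = -4882160 - 1*520806 = -4882160 - 520806 = -5402966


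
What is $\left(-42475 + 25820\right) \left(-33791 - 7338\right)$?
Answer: $685003495$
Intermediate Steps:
$\left(-42475 + 25820\right) \left(-33791 - 7338\right) = \left(-16655\right) \left(-41129\right) = 685003495$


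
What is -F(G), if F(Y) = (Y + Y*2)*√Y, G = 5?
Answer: -15*√5 ≈ -33.541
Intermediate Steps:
F(Y) = 3*Y^(3/2) (F(Y) = (Y + 2*Y)*√Y = (3*Y)*√Y = 3*Y^(3/2))
-F(G) = -3*5^(3/2) = -3*5*√5 = -15*√5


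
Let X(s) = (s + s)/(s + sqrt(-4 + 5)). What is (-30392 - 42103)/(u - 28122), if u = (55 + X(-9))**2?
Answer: 1159920/397511 ≈ 2.9180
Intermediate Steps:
X(s) = 2*s/(1 + s) (X(s) = (2*s)/(s + sqrt(1)) = (2*s)/(s + 1) = (2*s)/(1 + s) = 2*s/(1 + s))
u = 52441/16 (u = (55 + 2*(-9)/(1 - 9))**2 = (55 + 2*(-9)/(-8))**2 = (55 + 2*(-9)*(-1/8))**2 = (55 + 9/4)**2 = (229/4)**2 = 52441/16 ≈ 3277.6)
(-30392 - 42103)/(u - 28122) = (-30392 - 42103)/(52441/16 - 28122) = -72495/(-397511/16) = -72495*(-16/397511) = 1159920/397511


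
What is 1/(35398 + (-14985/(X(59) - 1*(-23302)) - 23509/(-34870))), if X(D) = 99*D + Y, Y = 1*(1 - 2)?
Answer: 28227265/999193242368 ≈ 2.8250e-5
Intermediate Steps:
Y = -1 (Y = 1*(-1) = -1)
X(D) = -1 + 99*D (X(D) = 99*D - 1 = -1 + 99*D)
1/(35398 + (-14985/(X(59) - 1*(-23302)) - 23509/(-34870))) = 1/(35398 + (-14985/((-1 + 99*59) - 1*(-23302)) - 23509/(-34870))) = 1/(35398 + (-14985/((-1 + 5841) + 23302) - 23509*(-1/34870))) = 1/(35398 + (-14985/(5840 + 23302) + 23509/34870)) = 1/(35398 + (-14985/29142 + 23509/34870)) = 1/(35398 + (-14985*1/29142 + 23509/34870)) = 1/(35398 + (-1665/3238 + 23509/34870)) = 1/(35398 + 4515898/28227265) = 1/(999193242368/28227265) = 28227265/999193242368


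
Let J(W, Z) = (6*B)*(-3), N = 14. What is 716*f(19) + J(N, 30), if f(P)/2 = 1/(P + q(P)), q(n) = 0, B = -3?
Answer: 2458/19 ≈ 129.37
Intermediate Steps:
J(W, Z) = 54 (J(W, Z) = (6*(-3))*(-3) = -18*(-3) = 54)
f(P) = 2/P (f(P) = 2/(P + 0) = 2/P)
716*f(19) + J(N, 30) = 716*(2/19) + 54 = 1432/19 + 54 = 2458/19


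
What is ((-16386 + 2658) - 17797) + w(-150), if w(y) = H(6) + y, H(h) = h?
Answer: -31669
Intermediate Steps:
w(y) = 6 + y
((-16386 + 2658) - 17797) + w(-150) = ((-16386 + 2658) - 17797) + (6 - 150) = (-13728 - 17797) - 144 = -31525 - 144 = -31669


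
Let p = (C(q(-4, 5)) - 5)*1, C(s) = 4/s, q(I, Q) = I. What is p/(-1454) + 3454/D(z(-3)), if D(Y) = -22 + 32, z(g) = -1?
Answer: 1255544/3635 ≈ 345.40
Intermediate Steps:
D(Y) = 10
p = -6 (p = (4/(-4) - 5)*1 = (4*(-1/4) - 5)*1 = (-1 - 5)*1 = -6*1 = -6)
p/(-1454) + 3454/D(z(-3)) = -6/(-1454) + 3454/10 = -6*(-1/1454) + 3454*(1/10) = 3/727 + 1727/5 = 1255544/3635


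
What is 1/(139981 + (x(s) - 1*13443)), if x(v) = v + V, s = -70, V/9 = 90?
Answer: 1/127278 ≈ 7.8568e-6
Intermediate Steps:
V = 810 (V = 9*90 = 810)
x(v) = 810 + v (x(v) = v + 810 = 810 + v)
1/(139981 + (x(s) - 1*13443)) = 1/(139981 + ((810 - 70) - 1*13443)) = 1/(139981 + (740 - 13443)) = 1/(139981 - 12703) = 1/127278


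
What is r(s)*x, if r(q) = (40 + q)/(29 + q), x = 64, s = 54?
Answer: 6016/83 ≈ 72.482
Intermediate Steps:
r(q) = (40 + q)/(29 + q)
r(s)*x = ((40 + 54)/(29 + 54))*64 = (94/83)*64 = 6016/83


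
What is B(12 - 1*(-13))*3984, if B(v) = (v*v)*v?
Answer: 62250000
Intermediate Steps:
B(v) = v³ (B(v) = v²*v = v³)
B(12 - 1*(-13))*3984 = (12 - 1*(-13))³*3984 = (12 + 13)³*3984 = 25³*3984 = 15625*3984 = 62250000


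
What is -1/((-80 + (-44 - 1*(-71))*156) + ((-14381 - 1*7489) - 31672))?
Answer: 1/49410 ≈ 2.0239e-5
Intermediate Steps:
-1/((-80 + (-44 - 1*(-71))*156) + ((-14381 - 1*7489) - 31672)) = -1/((-80 + (-44 + 71)*156) + ((-14381 - 7489) - 31672)) = -1/((-80 + 27*156) + (-21870 - 31672)) = -1/((-80 + 4212) - 53542) = -1/(4132 - 53542) = -1/(-49410) = -1*(-1/49410) = 1/49410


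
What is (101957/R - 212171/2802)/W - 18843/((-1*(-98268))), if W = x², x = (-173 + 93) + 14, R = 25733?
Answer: -535561902331475/2572037481583944 ≈ -0.20822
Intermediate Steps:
x = -66 (x = -80 + 14 = -66)
W = 4356 (W = (-66)² = 4356)
(101957/R - 212171/2802)/W - 18843/((-1*(-98268))) = (101957/25733 - 212171/2802)/4356 - 18843/((-1*(-98268))) = (101957*(1/25733) - 212171*1/2802)*(1/4356) - 18843/98268 = (101957/25733 - 212171/2802)*(1/4356) - 18843*1/98268 = -5174112829/72103866*1/4356 - 6281/32756 = -5174112829/314084440296 - 6281/32756 = -535561902331475/2572037481583944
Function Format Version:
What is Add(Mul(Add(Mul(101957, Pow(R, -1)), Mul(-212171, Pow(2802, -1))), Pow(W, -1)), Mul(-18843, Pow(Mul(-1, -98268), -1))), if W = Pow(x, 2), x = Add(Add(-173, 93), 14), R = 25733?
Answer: Rational(-535561902331475, 2572037481583944) ≈ -0.20822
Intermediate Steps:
x = -66 (x = Add(-80, 14) = -66)
W = 4356 (W = Pow(-66, 2) = 4356)
Add(Mul(Add(Mul(101957, Pow(R, -1)), Mul(-212171, Pow(2802, -1))), Pow(W, -1)), Mul(-18843, Pow(Mul(-1, -98268), -1))) = Add(Mul(Add(Mul(101957, Pow(25733, -1)), Mul(-212171, Pow(2802, -1))), Pow(4356, -1)), Mul(-18843, Pow(Mul(-1, -98268), -1))) = Add(Mul(Add(Mul(101957, Rational(1, 25733)), Mul(-212171, Rational(1, 2802))), Rational(1, 4356)), Mul(-18843, Pow(98268, -1))) = Add(Mul(Add(Rational(101957, 25733), Rational(-212171, 2802)), Rational(1, 4356)), Mul(-18843, Rational(1, 98268))) = Add(Mul(Rational(-5174112829, 72103866), Rational(1, 4356)), Rational(-6281, 32756)) = Add(Rational(-5174112829, 314084440296), Rational(-6281, 32756)) = Rational(-535561902331475, 2572037481583944)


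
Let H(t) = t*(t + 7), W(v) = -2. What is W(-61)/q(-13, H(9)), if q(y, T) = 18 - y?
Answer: -2/31 ≈ -0.064516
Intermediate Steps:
H(t) = t*(7 + t)
W(-61)/q(-13, H(9)) = -2/(18 - 1*(-13)) = -2/(18 + 13) = -2/31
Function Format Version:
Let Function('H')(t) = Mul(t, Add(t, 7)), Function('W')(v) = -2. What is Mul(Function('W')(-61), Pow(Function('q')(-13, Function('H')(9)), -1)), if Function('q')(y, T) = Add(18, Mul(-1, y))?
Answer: Rational(-2, 31) ≈ -0.064516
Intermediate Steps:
Function('H')(t) = Mul(t, Add(7, t))
Mul(Function('W')(-61), Pow(Function('q')(-13, Function('H')(9)), -1)) = Mul(-2, Pow(Add(18, Mul(-1, -13)), -1)) = Mul(-2, Pow(Add(18, 13), -1)) = Mul(-2, Pow(31, -1)) = Mul(-2, Rational(1, 31)) = Rational(-2, 31)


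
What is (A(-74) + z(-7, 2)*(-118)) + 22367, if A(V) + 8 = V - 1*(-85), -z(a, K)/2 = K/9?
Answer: 201802/9 ≈ 22422.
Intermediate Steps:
z(a, K) = -2*K/9
A(V) = 77 + V (A(V) = -8 + (V - 1*(-85)) = -8 + (V + 85) = -8 + (85 + V) = 77 + V)
(A(-74) + z(-7, 2)*(-118)) + 22367 = ((77 - 74) - 2/9*2*(-118)) + 22367 = (3 - 4/9*(-118)) + 22367 = (3 + 472/9) + 22367 = 499/9 + 22367 = 201802/9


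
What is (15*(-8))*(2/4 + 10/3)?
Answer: -460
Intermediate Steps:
(15*(-8))*(2/4 + 10/3) = -120*(2*(¼) + 10*(⅓)) = -120*(½ + 10/3) = -120*23/6 = -460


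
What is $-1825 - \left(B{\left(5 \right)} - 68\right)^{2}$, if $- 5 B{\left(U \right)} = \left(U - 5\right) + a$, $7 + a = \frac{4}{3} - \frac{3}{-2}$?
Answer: $- \frac{228109}{36} \approx -6336.4$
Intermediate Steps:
$a = - \frac{25}{6}$ ($a = -7 + \left(\frac{4}{3} - \frac{3}{-2}\right) = -7 + \left(4 \cdot \frac{1}{3} - - \frac{3}{2}\right) = -7 + \left(\frac{4}{3} + \frac{3}{2}\right) = -7 + \frac{17}{6} = - \frac{25}{6} \approx -4.1667$)
$B{\left(U \right)} = \frac{11}{6} - \frac{U}{5}$ ($B{\left(U \right)} = - \frac{\left(U - 5\right) - \frac{25}{6}}{5} = - \frac{\left(-5 + U\right) - \frac{25}{6}}{5} = - \frac{- \frac{55}{6} + U}{5} = \frac{11}{6} - \frac{U}{5}$)
$-1825 - \left(B{\left(5 \right)} - 68\right)^{2} = -1825 - \left(\left(\frac{11}{6} - 1\right) - 68\right)^{2} = -1825 - \left(\frac{5}{6} - 68\right)^{2} = -1825 - \left(- \frac{403}{6}\right)^{2} = -1825 - \frac{162409}{36} = - \frac{228109}{36}$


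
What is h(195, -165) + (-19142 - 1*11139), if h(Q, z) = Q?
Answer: -30086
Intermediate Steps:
h(195, -165) + (-19142 - 1*11139) = 195 + (-19142 - 1*11139) = 195 + (-19142 - 11139) = 195 - 30281 = -30086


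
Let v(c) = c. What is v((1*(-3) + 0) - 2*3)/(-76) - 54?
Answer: -4095/76 ≈ -53.882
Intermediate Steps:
v((1*(-3) + 0) - 2*3)/(-76) - 54 = ((1*(-3) + 0) - 2*3)/(-76) - 54 = -((-3 + 0) - 6)/76 - 54 = -(-3 - 6)/76 - 54 = -1/76*(-9) - 54 = 9/76 - 54 = -4095/76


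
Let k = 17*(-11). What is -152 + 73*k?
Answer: -13803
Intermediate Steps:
k = -187
-152 + 73*k = -152 + 73*(-187) = -152 - 13651 = -13803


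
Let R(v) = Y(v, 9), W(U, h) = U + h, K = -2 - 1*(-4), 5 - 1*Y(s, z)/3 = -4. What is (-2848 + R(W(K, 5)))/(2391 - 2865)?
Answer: 2821/474 ≈ 5.9515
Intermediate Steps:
Y(s, z) = 27 (Y(s, z) = 15 - 3*(-4) = 15 + 12 = 27)
K = 2 (K = -2 + 4 = 2)
R(v) = 27
(-2848 + R(W(K, 5)))/(2391 - 2865) = (-2848 + 27)/(2391 - 2865) = -2821/(-474) = -2821*(-1/474) = 2821/474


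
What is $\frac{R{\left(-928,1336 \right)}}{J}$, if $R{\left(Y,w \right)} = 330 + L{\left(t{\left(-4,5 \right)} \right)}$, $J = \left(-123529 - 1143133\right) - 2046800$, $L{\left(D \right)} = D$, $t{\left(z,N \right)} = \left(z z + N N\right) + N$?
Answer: $- \frac{188}{1656731} \approx -0.00011348$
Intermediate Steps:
$t{\left(z,N \right)} = N + N^{2} + z^{2}$ ($t{\left(z,N \right)} = \left(z^{2} + N^{2}\right) + N = \left(N^{2} + z^{2}\right) + N = N + N^{2} + z^{2}$)
$J = -3313462$ ($J = -1266662 - 2046800 = -3313462$)
$R{\left(Y,w \right)} = 376$ ($R{\left(Y,w \right)} = 330 + \left(5 + 5^{2} + \left(-4\right)^{2}\right) = 330 + \left(5 + 25 + 16\right) = 330 + 46 = 376$)
$\frac{R{\left(-928,1336 \right)}}{J} = \frac{376}{-3313462} = 376 \left(- \frac{1}{3313462}\right) = - \frac{188}{1656731}$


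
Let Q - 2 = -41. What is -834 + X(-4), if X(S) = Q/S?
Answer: -3297/4 ≈ -824.25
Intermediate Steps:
Q = -39 (Q = 2 - 41 = -39)
X(S) = -39/S
-834 + X(-4) = -834 - 39/(-4) = -834 - 39*(-¼) = -834 + 39/4 = -3297/4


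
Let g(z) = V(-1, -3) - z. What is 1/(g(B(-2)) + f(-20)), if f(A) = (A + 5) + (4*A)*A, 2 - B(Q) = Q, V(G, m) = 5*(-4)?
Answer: 1/1561 ≈ 0.00064061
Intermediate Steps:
V(G, m) = -20
B(Q) = 2 - Q
g(z) = -20 - z
f(A) = 5 + A + 4*A² (f(A) = (5 + A) + 4*A² = 5 + A + 4*A²)
1/(g(B(-2)) + f(-20)) = 1/((-20 - (2 - 1*(-2))) + (5 - 20 + 4*(-20)²)) = 1/((-20 - (2 + 2)) + (5 - 20 + 4*400)) = 1/((-20 - 1*4) + (5 - 20 + 1600)) = 1/((-20 - 4) + 1585) = 1/(-24 + 1585) = 1/1561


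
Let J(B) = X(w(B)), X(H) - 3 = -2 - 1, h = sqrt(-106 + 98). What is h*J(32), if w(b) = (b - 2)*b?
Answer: 0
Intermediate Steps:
h = 2*I*sqrt(2) (h = sqrt(-8) = 2*I*sqrt(2) ≈ 2.8284*I)
w(b) = b*(-2 + b) (w(b) = (-2 + b)*b = b*(-2 + b))
X(H) = 0 (X(H) = 3 + (-2 - 1) = 3 - 3 = 0)
J(B) = 0
h*J(32) = (2*I*sqrt(2))*0 = 0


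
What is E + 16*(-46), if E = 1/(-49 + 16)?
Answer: -24289/33 ≈ -736.03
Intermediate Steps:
E = -1/33 (E = 1/(-33) = -1/33 ≈ -0.030303)
E + 16*(-46) = -1/33 + 16*(-46) = -1/33 - 736 = -24289/33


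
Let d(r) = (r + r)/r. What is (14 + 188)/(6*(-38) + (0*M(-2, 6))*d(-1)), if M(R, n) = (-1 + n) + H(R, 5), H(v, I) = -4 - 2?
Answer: -101/114 ≈ -0.88597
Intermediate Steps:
H(v, I) = -6
d(r) = 2 (d(r) = (2*r)/r = 2)
M(R, n) = -7 + n (M(R, n) = (-1 + n) - 6 = -7 + n)
(14 + 188)/(6*(-38) + (0*M(-2, 6))*d(-1)) = (14 + 188)/(6*(-38) + (0*(-7 + 6))*2) = 202/(-228 + (0*(-1))*2) = 202/(-228 + 0*2) = 202/(-228 + 0) = 202/(-228) = 202*(-1/228) = -101/114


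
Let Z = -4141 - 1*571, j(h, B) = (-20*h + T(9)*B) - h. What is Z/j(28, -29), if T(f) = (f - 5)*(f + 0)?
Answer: 589/204 ≈ 2.8873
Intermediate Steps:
T(f) = f*(-5 + f) (T(f) = (-5 + f)*f = f*(-5 + f))
j(h, B) = -21*h + 36*B (j(h, B) = (-20*h + (9*(-5 + 9))*B) - h = (-20*h + (9*4)*B) - h = (-20*h + 36*B) - h = -21*h + 36*B)
Z = -4712 (Z = -4141 - 571 = -4712)
Z/j(28, -29) = -4712/(-21*28 + 36*(-29)) = -4712/(-588 - 1044) = -4712/(-1632) = -4712*(-1/1632) = 589/204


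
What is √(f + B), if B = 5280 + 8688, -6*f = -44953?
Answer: √772566/6 ≈ 146.49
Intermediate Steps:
f = 44953/6 (f = -⅙*(-44953) = 44953/6 ≈ 7492.2)
B = 13968
√(f + B) = √(44953/6 + 13968) = √(128761/6) = √772566/6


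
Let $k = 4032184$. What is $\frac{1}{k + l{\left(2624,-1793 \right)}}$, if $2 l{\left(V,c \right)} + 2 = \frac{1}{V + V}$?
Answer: $\frac{10496}{42321792769} \approx 2.48 \cdot 10^{-7}$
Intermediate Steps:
$l{\left(V,c \right)} = -1 + \frac{1}{4 V}$ ($l{\left(V,c \right)} = -1 + \frac{1}{2 \left(V + V\right)} = -1 + \frac{1}{2 \cdot 2 V} = -1 + \frac{\frac{1}{2} \frac{1}{V}}{2} = -1 + \frac{1}{4 V}$)
$\frac{1}{k + l{\left(2624,-1793 \right)}} = \frac{1}{4032184 + \frac{\frac{1}{4} - 2624}{2624}} = \frac{1}{4032184 + \frac{1}{2624} \left(- \frac{10495}{4}\right)} = \frac{1}{4032184 - \frac{10495}{10496}} = \frac{1}{\frac{42321792769}{10496}} = \frac{10496}{42321792769}$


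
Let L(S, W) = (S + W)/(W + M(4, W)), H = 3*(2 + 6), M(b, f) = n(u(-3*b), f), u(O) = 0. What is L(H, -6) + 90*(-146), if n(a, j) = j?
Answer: -26283/2 ≈ -13142.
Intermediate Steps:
M(b, f) = f
H = 24 (H = 3*8 = 24)
L(S, W) = (S + W)/(2*W) (L(S, W) = (S + W)/(W + W) = (S + W)/((2*W)) = (S + W)*(1/(2*W)) = (S + W)/(2*W))
L(H, -6) + 90*(-146) = (½)*(24 - 6)/(-6) + 90*(-146) = (½)*(-⅙)*18 - 13140 = -3/2 - 13140 = -26283/2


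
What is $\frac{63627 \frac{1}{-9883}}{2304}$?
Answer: $- \frac{21209}{7590144} \approx -0.0027943$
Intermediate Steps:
$\frac{63627 \frac{1}{-9883}}{2304} = 63627 \left(- \frac{1}{9883}\right) \frac{1}{2304} = \left(- \frac{63627}{9883}\right) \frac{1}{2304} = - \frac{21209}{7590144}$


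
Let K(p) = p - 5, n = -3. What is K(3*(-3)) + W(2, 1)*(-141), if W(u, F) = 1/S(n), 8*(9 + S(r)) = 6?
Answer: 34/11 ≈ 3.0909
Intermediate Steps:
S(r) = -33/4 (S(r) = -9 + (⅛)*6 = -9 + ¾ = -33/4)
W(u, F) = -4/33 (W(u, F) = 1/(-33/4) = -4/33)
K(p) = -5 + p
K(3*(-3)) + W(2, 1)*(-141) = (-5 + 3*(-3)) - 4/33*(-141) = (-5 - 9) + 188/11 = -14 + 188/11 = 34/11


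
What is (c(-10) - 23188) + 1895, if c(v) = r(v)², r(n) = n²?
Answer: -11293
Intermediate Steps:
c(v) = v⁴ (c(v) = (v²)² = v⁴)
(c(-10) - 23188) + 1895 = ((-10)⁴ - 23188) + 1895 = (10000 - 23188) + 1895 = -13188 + 1895 = -11293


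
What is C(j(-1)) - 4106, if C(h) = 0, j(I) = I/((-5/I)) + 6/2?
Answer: -4106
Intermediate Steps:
j(I) = 3 - I²/5 (j(I) = I*(-I/5) + 6*(½) = -I²/5 + 3 = 3 - I²/5)
C(j(-1)) - 4106 = 0 - 4106 = -4106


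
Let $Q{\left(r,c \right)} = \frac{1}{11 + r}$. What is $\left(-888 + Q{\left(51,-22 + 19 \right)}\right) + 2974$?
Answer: $\frac{129333}{62} \approx 2086.0$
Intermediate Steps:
$\left(-888 + Q{\left(51,-22 + 19 \right)}\right) + 2974 = \left(-888 + \frac{1}{11 + 51}\right) + 2974 = \left(-888 + \frac{1}{62}\right) + 2974 = - \frac{55055}{62} + 2974 = \frac{129333}{62}$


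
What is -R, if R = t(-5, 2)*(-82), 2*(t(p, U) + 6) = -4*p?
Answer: 328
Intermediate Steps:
t(p, U) = -6 - 2*p (t(p, U) = -6 + (-4*p)/2 = -6 - 2*p)
R = -328 (R = (-6 - 2*(-5))*(-82) = (-6 + 10)*(-82) = 4*(-82) = -328)
-R = -1*(-328) = 328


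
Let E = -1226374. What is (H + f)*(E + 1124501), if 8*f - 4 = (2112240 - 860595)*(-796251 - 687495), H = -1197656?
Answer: 94595847078557211/4 ≈ 2.3649e+16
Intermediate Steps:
f = -928561631083/4 (f = 1/2 + ((2112240 - 860595)*(-796251 - 687495))/8 = 1/2 + (1251645*(-1483746))/8 = 1/2 + (1/8)*(-1857123262170) = 1/2 - 928561631085/4 = -928561631083/4 ≈ -2.3214e+11)
(H + f)*(E + 1124501) = (-1197656 - 928561631083/4)*(-1226374 + 1124501) = -928566421707/4*(-101873) = 94595847078557211/4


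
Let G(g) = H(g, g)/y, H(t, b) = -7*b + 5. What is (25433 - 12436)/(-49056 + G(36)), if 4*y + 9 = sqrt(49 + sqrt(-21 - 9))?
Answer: -12997/(49056 - 247/(9/4 - sqrt(49 + I*sqrt(30))/4)) ≈ -0.26755 - 0.00051729*I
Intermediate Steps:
H(t, b) = 5 - 7*b
y = -9/4 + sqrt(49 + I*sqrt(30))/4 (y = -9/4 + sqrt(49 + sqrt(-21 - 9))/4 = -9/4 + sqrt(49 + sqrt(-30))/4 = -9/4 + sqrt(49 + I*sqrt(30))/4 ≈ -0.49728 + 0.097656*I)
G(g) = (5 - 7*g)/(-9/4 + sqrt(49 + I*sqrt(30))/4)
(25433 - 12436)/(-49056 + G(36)) = (25433 - 12436)/(-49056 + (-5 + 7*36)/(9/4 - sqrt(49 + I*sqrt(30))/4)) = 12997/(-49056 + (-5 + 252)/(9/4 - sqrt(49 + I*sqrt(30))/4)) = 12997/(-49056 + 247/(9/4 - sqrt(49 + I*sqrt(30))/4))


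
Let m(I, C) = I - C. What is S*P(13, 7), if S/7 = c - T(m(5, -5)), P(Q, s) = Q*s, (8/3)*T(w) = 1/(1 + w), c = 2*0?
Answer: -1911/88 ≈ -21.716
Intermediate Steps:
c = 0
T(w) = 3/(8*(1 + w))
S = -21/88 (S = 7*(0 - 3/(8*(1 + (5 - 1*(-5))))) = 7*(0 - 3/(8*(1 + (5 + 5)))) = 7*(0 - 3/(8*(1 + 10))) = 7*(0 - 3/(8*11)) = 7*(0 - 1*3/88) = 7*(0 - 3/88) = 7*(-3/88) = -21/88 ≈ -0.23864)
S*P(13, 7) = -273*7/88 = -21/88*91 = -1911/88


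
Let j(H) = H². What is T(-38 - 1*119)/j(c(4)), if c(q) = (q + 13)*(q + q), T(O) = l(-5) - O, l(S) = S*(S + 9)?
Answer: 137/18496 ≈ 0.0074070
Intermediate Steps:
l(S) = S*(9 + S)
T(O) = -20 - O (T(O) = -5*(9 - 5) - O = -5*4 - O = -20 - O)
c(q) = 2*q*(13 + q) (c(q) = (13 + q)*(2*q) = 2*q*(13 + q))
T(-38 - 1*119)/j(c(4)) = (-20 - (-38 - 1*119))/((2*4*(13 + 4))²) = (-20 - (-38 - 119))/((2*4*17)²) = (-20 - 1*(-157))/(136²) = (-20 + 157)/18496 = 137*(1/18496) = 137/18496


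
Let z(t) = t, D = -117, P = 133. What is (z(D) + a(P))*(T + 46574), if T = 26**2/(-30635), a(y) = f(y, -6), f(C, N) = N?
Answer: -175495639122/30635 ≈ -5.7286e+6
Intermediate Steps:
a(y) = -6
T = -676/30635 (T = 676*(-1/30635) = -676/30635 ≈ -0.022066)
(z(D) + a(P))*(T + 46574) = (-117 - 6)*(-676/30635 + 46574) = -123*1426793814/30635 = -175495639122/30635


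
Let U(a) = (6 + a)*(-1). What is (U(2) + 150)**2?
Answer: 20164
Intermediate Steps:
U(a) = -6 - a
(U(2) + 150)**2 = ((-6 - 1*2) + 150)**2 = ((-6 - 2) + 150)**2 = (-8 + 150)**2 = 142**2 = 20164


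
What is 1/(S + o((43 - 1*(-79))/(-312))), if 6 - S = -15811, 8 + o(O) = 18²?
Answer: 1/16133 ≈ 6.1985e-5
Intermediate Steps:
o(O) = 316 (o(O) = -8 + 18² = -8 + 324 = 316)
S = 15817 (S = 6 - 1*(-15811) = 6 + 15811 = 15817)
1/(S + o((43 - 1*(-79))/(-312))) = 1/(15817 + 316) = 1/16133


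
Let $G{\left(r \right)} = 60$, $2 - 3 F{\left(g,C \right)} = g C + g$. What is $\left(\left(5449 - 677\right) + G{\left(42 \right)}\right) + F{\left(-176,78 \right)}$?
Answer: $\frac{28402}{3} \approx 9467.3$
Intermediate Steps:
$F{\left(g,C \right)} = \frac{2}{3} - \frac{g}{3} - \frac{C g}{3}$ ($F{\left(g,C \right)} = \frac{2}{3} - \frac{g C + g}{3} = \frac{2}{3} - \frac{C g + g}{3} = \frac{2}{3} - \frac{g + C g}{3} = \frac{2}{3} - \left(\frac{g}{3} + \frac{C g}{3}\right) = \frac{2}{3} - \frac{g}{3} - \frac{C g}{3}$)
$\left(\left(5449 - 677\right) + G{\left(42 \right)}\right) + F{\left(-176,78 \right)} = \left(\left(5449 - 677\right) + 60\right) - \left(- \frac{178}{3} - 4576\right) = \left(\left(5449 - 677\right) + 60\right) + \left(\frac{2}{3} + \frac{176}{3} + 4576\right) = \left(4772 + 60\right) + \frac{13906}{3} = 4832 + \frac{13906}{3} = \frac{28402}{3}$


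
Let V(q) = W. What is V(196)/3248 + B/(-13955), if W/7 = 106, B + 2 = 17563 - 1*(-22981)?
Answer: -8666129/3237560 ≈ -2.6767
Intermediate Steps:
B = 40542 (B = -2 + (17563 - 1*(-22981)) = -2 + (17563 + 22981) = -2 + 40544 = 40542)
W = 742 (W = 7*106 = 742)
V(q) = 742
V(196)/3248 + B/(-13955) = 742/3248 + 40542/(-13955) = 742*(1/3248) + 40542*(-1/13955) = 53/232 - 40542/13955 = -8666129/3237560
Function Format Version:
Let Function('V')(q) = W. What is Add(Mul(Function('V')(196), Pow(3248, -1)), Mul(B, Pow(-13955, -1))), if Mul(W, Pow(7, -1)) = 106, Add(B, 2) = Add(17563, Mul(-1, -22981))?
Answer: Rational(-8666129, 3237560) ≈ -2.6767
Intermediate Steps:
B = 40542 (B = Add(-2, Add(17563, Mul(-1, -22981))) = Add(-2, Add(17563, 22981)) = Add(-2, 40544) = 40542)
W = 742 (W = Mul(7, 106) = 742)
Function('V')(q) = 742
Add(Mul(Function('V')(196), Pow(3248, -1)), Mul(B, Pow(-13955, -1))) = Add(Mul(742, Pow(3248, -1)), Mul(40542, Pow(-13955, -1))) = Add(Mul(742, Rational(1, 3248)), Mul(40542, Rational(-1, 13955))) = Add(Rational(53, 232), Rational(-40542, 13955)) = Rational(-8666129, 3237560)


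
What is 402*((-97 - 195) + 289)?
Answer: -1206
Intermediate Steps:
402*((-97 - 195) + 289) = 402*(-292 + 289) = 402*(-3) = -1206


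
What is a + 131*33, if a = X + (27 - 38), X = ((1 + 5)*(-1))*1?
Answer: 4306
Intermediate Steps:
X = -6 (X = (6*(-1))*1 = -6*1 = -6)
a = -17 (a = -6 + (27 - 38) = -6 - 11 = -17)
a + 131*33 = -17 + 131*33 = -17 + 4323 = 4306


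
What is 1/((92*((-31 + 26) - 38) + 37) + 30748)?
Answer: 1/26829 ≈ 3.7273e-5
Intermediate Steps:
1/((92*((-31 + 26) - 38) + 37) + 30748) = 1/((92*(-5 - 38) + 37) + 30748) = 1/((92*(-43) + 37) + 30748) = 1/((-3956 + 37) + 30748) = 1/(-3919 + 30748) = 1/26829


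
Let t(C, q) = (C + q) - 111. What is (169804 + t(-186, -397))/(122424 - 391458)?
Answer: -28185/44839 ≈ -0.62858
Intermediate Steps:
t(C, q) = -111 + C + q
(169804 + t(-186, -397))/(122424 - 391458) = (169804 + (-111 - 186 - 397))/(122424 - 391458) = (169804 - 694)/(-269034) = 169110*(-1/269034) = -28185/44839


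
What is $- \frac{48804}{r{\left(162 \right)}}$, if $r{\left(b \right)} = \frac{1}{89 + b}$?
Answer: $-12249804$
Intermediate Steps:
$- \frac{48804}{r{\left(162 \right)}} = - \frac{48804}{\frac{1}{89 + 162}} = - \frac{48804}{\frac{1}{251}} = - 48804 \frac{1}{\frac{1}{251}} = \left(-48804\right) 251 = -12249804$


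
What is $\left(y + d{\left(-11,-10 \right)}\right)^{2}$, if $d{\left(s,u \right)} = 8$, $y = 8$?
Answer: $256$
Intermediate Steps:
$\left(y + d{\left(-11,-10 \right)}\right)^{2} = \left(8 + 8\right)^{2} = 16^{2} = 256$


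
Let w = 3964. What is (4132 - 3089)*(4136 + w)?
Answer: 8448300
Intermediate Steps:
(4132 - 3089)*(4136 + w) = (4132 - 3089)*(4136 + 3964) = 1043*8100 = 8448300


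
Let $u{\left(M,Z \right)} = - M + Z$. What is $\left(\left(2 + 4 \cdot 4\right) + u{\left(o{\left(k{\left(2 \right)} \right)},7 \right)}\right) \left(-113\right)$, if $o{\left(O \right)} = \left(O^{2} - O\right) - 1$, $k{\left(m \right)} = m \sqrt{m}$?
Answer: $-2034 - 226 \sqrt{2} \approx -2353.6$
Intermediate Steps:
$k{\left(m \right)} = m^{\frac{3}{2}}$
$o{\left(O \right)} = -1 + O^{2} - O$
$u{\left(M,Z \right)} = Z - M$
$\left(\left(2 + 4 \cdot 4\right) + u{\left(o{\left(k{\left(2 \right)} \right)},7 \right)}\right) \left(-113\right) = \left(\left(2 + 4 \cdot 4\right) - \left(-8 + \left(2^{\frac{3}{2}}\right)^{2} - 2 \sqrt{2}\right)\right) \left(-113\right) = \left(\left(2 + 16\right) - \left(-8 + \left(2 \sqrt{2}\right)^{2} - 2 \sqrt{2}\right)\right) \left(-113\right) = \left(18 + \left(7 - \left(-1 + 8 - 2 \sqrt{2}\right)\right)\right) \left(-113\right) = \left(18 + \left(7 - \left(7 - 2 \sqrt{2}\right)\right)\right) \left(-113\right) = \left(18 + 2 \sqrt{2}\right) \left(-113\right) = -2034 - 226 \sqrt{2}$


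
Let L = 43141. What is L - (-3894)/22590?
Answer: 162426514/3765 ≈ 43141.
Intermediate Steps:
L - (-3894)/22590 = 43141 - (-3894)/22590 = 43141 - 1*(-649/3765) = 43141 + 649/3765 = 162426514/3765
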